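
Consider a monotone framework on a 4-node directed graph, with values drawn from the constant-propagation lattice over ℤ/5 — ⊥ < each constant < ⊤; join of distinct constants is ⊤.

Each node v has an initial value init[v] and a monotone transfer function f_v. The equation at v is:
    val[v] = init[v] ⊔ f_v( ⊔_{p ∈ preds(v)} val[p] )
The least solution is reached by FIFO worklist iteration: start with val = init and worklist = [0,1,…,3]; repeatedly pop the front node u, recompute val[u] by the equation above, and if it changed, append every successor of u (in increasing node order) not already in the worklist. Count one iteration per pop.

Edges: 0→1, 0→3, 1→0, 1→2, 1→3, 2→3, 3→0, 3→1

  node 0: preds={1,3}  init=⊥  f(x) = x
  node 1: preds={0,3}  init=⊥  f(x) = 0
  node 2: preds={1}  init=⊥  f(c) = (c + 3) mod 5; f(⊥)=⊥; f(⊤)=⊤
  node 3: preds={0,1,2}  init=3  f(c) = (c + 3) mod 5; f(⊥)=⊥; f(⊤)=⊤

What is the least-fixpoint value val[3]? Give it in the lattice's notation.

Iteration log — 7 steps:
  step 1. node 0  ⊔preds=3  new=3  old=⊥  +wl: 
  step 2. node 1  ⊔preds=3  new=0  old=⊥  +wl: 0
  step 3. node 2  ⊔preds=0  new=3  old=⊥  +wl: 
  step 4. node 3  ⊔preds=⊤  new=⊤  old=3  +wl: 1
  step 5. node 0  ⊔preds=⊤  new=⊤  old=3  +wl: 3
  step 6. node 1  ⊔preds=⊤  new=0  stable
  step 7. node 3  ⊔preds=⊤  new=⊤  stable

Least fixpoint reached:
  node 0: ⊤
  node 1: 0
  node 2: 3
  node 3: ⊤

⊤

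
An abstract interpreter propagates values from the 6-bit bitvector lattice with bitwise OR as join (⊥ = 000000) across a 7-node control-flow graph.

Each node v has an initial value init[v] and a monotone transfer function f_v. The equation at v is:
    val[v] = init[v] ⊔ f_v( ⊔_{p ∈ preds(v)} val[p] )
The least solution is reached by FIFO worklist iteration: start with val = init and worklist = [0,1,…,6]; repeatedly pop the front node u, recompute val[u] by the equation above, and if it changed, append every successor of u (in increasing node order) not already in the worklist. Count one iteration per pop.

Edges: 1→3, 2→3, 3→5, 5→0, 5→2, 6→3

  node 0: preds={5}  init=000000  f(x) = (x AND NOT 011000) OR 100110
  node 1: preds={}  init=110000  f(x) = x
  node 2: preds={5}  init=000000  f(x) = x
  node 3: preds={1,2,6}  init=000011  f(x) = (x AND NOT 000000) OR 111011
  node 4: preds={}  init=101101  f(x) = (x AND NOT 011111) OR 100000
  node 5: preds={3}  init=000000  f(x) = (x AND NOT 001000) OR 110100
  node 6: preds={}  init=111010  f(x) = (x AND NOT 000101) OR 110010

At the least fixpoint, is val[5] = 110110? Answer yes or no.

no

Worklist (11 pops):
  #1 pop 0: in=000000 → 100110 (was 000000); enqueue []
  #2 pop 1: in=000000 → 110000 (no change)
  #3 pop 2: in=000000 → 000000 (no change)
  #4 pop 3: in=111010 → 111011 (was 000011); enqueue []
  #5 pop 4: in=000000 → 101101 (no change)
  #6 pop 5: in=111011 → 110111 (was 000000); enqueue [0,2]
  #7 pop 6: in=000000 → 111010 (no change)
  #8 pop 0: in=110111 → 100111 (was 100110); enqueue []
  #9 pop 2: in=110111 → 110111 (was 000000); enqueue [3]
  #10 pop 3: in=111111 → 111111 (was 111011); enqueue [5]
  #11 pop 5: in=111111 → 110111 (no change)

Fixpoint:
  val[0] = 100111
  val[1] = 110000
  val[2] = 110111
  val[3] = 111111
  val[4] = 101101
  val[5] = 110111
  val[6] = 111010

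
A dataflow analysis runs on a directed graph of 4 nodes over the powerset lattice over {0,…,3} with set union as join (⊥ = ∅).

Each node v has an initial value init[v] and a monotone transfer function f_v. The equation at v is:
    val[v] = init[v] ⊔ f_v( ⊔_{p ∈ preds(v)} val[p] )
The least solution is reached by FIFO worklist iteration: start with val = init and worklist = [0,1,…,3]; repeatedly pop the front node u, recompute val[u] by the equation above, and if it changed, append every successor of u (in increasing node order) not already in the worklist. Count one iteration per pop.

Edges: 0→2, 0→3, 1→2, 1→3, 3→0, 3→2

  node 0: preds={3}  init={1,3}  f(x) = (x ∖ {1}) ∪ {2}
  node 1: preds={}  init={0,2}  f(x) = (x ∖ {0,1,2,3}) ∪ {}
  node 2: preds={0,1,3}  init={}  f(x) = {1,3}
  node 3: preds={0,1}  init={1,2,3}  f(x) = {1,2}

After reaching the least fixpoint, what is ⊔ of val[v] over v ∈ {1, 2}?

Worklist (4 pops):
  #1 pop 0: in={1,2,3} → {1,2,3} (was {1,3}); enqueue []
  #2 pop 1: in={} → {0,2} (no change)
  #3 pop 2: in={0,1,2,3} → {1,3} (was {}); enqueue []
  #4 pop 3: in={0,1,2,3} → {1,2,3} (no change)

Fixpoint:
  val[0] = {1,2,3}
  val[1] = {0,2}
  val[2] = {1,3}
  val[3] = {1,2,3}

{0,1,2,3}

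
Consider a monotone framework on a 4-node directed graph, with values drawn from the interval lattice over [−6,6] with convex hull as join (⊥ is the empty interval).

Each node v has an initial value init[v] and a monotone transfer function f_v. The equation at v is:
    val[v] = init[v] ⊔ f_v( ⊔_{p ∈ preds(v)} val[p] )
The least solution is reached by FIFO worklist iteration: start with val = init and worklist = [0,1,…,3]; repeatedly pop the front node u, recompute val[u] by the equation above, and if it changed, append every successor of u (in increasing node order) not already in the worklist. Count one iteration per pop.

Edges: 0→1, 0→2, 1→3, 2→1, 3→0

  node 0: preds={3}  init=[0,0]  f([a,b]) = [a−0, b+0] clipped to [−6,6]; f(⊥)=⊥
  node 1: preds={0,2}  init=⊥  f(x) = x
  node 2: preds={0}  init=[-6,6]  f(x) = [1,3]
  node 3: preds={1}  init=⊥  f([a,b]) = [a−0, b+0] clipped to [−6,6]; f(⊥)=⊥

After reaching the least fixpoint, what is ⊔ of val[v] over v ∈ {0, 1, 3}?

[-6,6]

Iteration log — 7 steps:
  step 1. node 0  ⊔preds=⊥  new=[0,0]  stable
  step 2. node 1  ⊔preds=[-6,6]  new=[-6,6]  old=⊥  +wl: 
  step 3. node 2  ⊔preds=[0,0]  new=[-6,6]  stable
  step 4. node 3  ⊔preds=[-6,6]  new=[-6,6]  old=⊥  +wl: 0
  step 5. node 0  ⊔preds=[-6,6]  new=[-6,6]  old=[0,0]  +wl: 1,2
  step 6. node 1  ⊔preds=[-6,6]  new=[-6,6]  stable
  step 7. node 2  ⊔preds=[-6,6]  new=[-6,6]  stable

Least fixpoint reached:
  node 0: [-6,6]
  node 1: [-6,6]
  node 2: [-6,6]
  node 3: [-6,6]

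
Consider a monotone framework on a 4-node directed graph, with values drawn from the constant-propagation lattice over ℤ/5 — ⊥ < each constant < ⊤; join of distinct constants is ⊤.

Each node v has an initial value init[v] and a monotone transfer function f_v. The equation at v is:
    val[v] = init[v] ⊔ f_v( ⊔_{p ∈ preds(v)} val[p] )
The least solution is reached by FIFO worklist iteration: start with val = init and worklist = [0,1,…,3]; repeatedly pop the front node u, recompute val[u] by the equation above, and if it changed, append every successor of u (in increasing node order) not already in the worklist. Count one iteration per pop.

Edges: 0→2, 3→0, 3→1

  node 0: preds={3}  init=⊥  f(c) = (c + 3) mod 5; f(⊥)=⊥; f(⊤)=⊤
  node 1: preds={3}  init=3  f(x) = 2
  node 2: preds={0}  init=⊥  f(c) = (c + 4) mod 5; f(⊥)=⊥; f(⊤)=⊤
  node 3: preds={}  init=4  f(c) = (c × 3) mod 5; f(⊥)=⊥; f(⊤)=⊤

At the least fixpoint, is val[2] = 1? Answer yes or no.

yes

Iteration log — 4 steps:
  step 1. node 0  ⊔preds=4  new=2  old=⊥  +wl: 
  step 2. node 1  ⊔preds=4  new=⊤  old=3  +wl: 
  step 3. node 2  ⊔preds=2  new=1  old=⊥  +wl: 
  step 4. node 3  ⊔preds=⊥  new=4  stable

Least fixpoint reached:
  node 0: 2
  node 1: ⊤
  node 2: 1
  node 3: 4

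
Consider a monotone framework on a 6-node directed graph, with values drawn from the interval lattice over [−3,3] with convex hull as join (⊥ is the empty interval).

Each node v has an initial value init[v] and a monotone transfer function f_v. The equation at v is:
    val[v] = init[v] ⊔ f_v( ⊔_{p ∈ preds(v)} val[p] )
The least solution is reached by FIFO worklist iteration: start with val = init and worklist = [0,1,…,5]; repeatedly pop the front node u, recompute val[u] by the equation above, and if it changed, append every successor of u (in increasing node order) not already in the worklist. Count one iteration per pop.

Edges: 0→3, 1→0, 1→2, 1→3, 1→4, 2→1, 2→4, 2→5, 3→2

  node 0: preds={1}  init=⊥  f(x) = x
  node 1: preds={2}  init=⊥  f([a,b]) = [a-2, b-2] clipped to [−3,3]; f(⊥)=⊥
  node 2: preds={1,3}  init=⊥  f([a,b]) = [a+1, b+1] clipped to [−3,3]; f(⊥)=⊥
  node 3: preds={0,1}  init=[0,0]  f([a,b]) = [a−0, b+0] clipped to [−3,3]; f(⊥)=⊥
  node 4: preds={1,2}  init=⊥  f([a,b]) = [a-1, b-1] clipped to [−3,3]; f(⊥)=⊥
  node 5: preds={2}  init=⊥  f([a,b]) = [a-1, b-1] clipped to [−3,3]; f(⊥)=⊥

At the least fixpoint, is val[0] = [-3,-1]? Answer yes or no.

Trace (26 dequeues):
  [1] u=0 | in ⊥ | out ⊥ | ==
  [2] u=1 | in ⊥ | out ⊥ | ==
  [3] u=2 | in [0,0] | out [1,1] | prev ⊥ | push {1}
  [4] u=3 | in ⊥ | out [0,0] | ==
  [5] u=4 | in [1,1] | out [0,0] | prev ⊥ | push {}
  [6] u=5 | in [1,1] | out [0,0] | prev ⊥ | push {}
  [7] u=1 | in [1,1] | out [-1,-1] | prev ⊥ | push {0,2,3,4}
  [8] u=0 | in [-1,-1] | out [-1,-1] | prev ⊥ | push {}
  [9] u=2 | in [-1,0] | out [0,1] | prev [1,1] | push {1,5}
  [10] u=3 | in [-1,-1] | out [-1,0] | prev [0,0] | push {2}
  [11] u=4 | in [-1,1] | out [-2,0] | prev [0,0] | push {}
  [12] u=1 | in [0,1] | out [-2,-1] | prev [-1,-1] | push {0,3,4}
  [13] u=5 | in [0,1] | out [-1,0] | prev [0,0] | push {}
  [14] u=2 | in [-2,0] | out [-1,1] | prev [0,1] | push {1,5}
  [15] u=0 | in [-2,-1] | out [-2,-1] | prev [-1,-1] | push {}
  [16] u=3 | in [-2,-1] | out [-2,0] | prev [-1,0] | push {2}
  [17] u=4 | in [-2,1] | out [-3,0] | prev [-2,0] | push {}
  [18] u=1 | in [-1,1] | out [-3,-1] | prev [-2,-1] | push {0,3,4}
  [19] u=5 | in [-1,1] | out [-2,0] | prev [-1,0] | push {}
  [20] u=2 | in [-3,0] | out [-2,1] | prev [-1,1] | push {1,5}
  [21] u=0 | in [-3,-1] | out [-3,-1] | prev [-2,-1] | push {}
  [22] u=3 | in [-3,-1] | out [-3,0] | prev [-2,0] | push {2}
  [23] u=4 | in [-3,1] | out [-3,0] | ==
  [24] u=1 | in [-2,1] | out [-3,-1] | ==
  [25] u=5 | in [-2,1] | out [-3,0] | prev [-2,0] | push {}
  [26] u=2 | in [-3,0] | out [-2,1] | ==

Converged values:
  [0] [-3,-1]
  [1] [-3,-1]
  [2] [-2,1]
  [3] [-3,0]
  [4] [-3,0]
  [5] [-3,0]

yes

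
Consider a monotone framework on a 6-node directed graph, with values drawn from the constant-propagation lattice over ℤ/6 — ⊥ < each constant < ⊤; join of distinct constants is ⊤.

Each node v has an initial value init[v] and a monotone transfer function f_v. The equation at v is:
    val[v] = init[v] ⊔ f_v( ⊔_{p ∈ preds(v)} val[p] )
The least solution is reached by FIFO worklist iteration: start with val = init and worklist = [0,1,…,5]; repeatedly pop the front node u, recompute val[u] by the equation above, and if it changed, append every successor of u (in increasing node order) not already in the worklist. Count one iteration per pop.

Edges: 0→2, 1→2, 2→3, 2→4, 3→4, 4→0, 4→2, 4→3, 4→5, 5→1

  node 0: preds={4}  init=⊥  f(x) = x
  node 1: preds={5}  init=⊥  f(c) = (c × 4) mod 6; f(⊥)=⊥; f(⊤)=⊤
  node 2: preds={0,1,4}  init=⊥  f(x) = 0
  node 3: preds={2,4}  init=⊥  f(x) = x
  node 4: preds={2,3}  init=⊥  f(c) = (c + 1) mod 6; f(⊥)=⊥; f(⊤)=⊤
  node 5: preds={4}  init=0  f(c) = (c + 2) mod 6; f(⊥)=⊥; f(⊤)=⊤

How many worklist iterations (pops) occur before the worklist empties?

16

Iteration log — 16 steps:
  step 1. node 0  ⊔preds=⊥  new=⊥  stable
  step 2. node 1  ⊔preds=0  new=0  old=⊥  +wl: 
  step 3. node 2  ⊔preds=0  new=0  old=⊥  +wl: 
  step 4. node 3  ⊔preds=0  new=0  old=⊥  +wl: 
  step 5. node 4  ⊔preds=0  new=1  old=⊥  +wl: 0,2,3
  step 6. node 5  ⊔preds=1  new=⊤  old=0  +wl: 1
  step 7. node 0  ⊔preds=1  new=1  old=⊥  +wl: 
  step 8. node 2  ⊔preds=⊤  new=0  stable
  step 9. node 3  ⊔preds=⊤  new=⊤  old=0  +wl: 4
  step 10. node 1  ⊔preds=⊤  new=⊤  old=0  +wl: 2
  step 11. node 4  ⊔preds=⊤  new=⊤  old=1  +wl: 0,3,5
  step 12. node 2  ⊔preds=⊤  new=0  stable
  step 13. node 0  ⊔preds=⊤  new=⊤  old=1  +wl: 2
  step 14. node 3  ⊔preds=⊤  new=⊤  stable
  step 15. node 5  ⊔preds=⊤  new=⊤  stable
  step 16. node 2  ⊔preds=⊤  new=0  stable

Least fixpoint reached:
  node 0: ⊤
  node 1: ⊤
  node 2: 0
  node 3: ⊤
  node 4: ⊤
  node 5: ⊤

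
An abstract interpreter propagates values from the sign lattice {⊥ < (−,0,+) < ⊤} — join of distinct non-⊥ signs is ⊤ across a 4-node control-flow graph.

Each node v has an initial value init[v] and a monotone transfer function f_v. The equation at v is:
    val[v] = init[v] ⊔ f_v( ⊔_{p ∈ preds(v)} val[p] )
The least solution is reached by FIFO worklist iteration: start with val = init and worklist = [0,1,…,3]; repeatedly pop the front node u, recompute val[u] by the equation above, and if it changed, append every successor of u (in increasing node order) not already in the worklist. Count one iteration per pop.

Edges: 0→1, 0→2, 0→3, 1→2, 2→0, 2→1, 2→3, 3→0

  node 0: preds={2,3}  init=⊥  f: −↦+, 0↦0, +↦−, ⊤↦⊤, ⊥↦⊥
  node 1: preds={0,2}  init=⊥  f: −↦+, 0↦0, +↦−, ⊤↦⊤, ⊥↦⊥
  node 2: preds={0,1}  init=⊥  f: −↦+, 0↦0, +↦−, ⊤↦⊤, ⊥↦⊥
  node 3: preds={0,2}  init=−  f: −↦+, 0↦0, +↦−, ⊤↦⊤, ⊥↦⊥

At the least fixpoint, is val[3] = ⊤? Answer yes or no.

yes

Trace (8 dequeues):
  [1] u=0 | in − | out + | prev ⊥ | push {}
  [2] u=1 | in + | out − | prev ⊥ | push {}
  [3] u=2 | in ⊤ | out ⊤ | prev ⊥ | push {0,1}
  [4] u=3 | in ⊤ | out ⊤ | prev − | push {}
  [5] u=0 | in ⊤ | out ⊤ | prev + | push {2,3}
  [6] u=1 | in ⊤ | out ⊤ | prev − | push {}
  [7] u=2 | in ⊤ | out ⊤ | ==
  [8] u=3 | in ⊤ | out ⊤ | ==

Converged values:
  [0] ⊤
  [1] ⊤
  [2] ⊤
  [3] ⊤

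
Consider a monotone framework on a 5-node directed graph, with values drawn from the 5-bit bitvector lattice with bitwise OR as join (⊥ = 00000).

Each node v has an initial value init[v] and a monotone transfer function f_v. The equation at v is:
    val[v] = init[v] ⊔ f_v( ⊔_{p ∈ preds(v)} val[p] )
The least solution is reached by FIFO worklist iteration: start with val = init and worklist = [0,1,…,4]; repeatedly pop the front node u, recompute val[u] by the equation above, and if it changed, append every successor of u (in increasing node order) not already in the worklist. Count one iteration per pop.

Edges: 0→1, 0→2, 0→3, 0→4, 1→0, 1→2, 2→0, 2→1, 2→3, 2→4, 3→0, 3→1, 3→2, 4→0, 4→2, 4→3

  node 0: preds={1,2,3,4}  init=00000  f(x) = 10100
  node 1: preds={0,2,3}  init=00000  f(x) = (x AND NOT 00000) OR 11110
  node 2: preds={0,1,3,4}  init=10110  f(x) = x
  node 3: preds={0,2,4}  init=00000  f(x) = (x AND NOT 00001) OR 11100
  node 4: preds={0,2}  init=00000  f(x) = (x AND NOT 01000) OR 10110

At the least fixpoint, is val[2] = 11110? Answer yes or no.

Trace (9 dequeues):
  [1] u=0 | in 10110 | out 10100 | prev 00000 | push {}
  [2] u=1 | in 10110 | out 11110 | prev 00000 | push {0}
  [3] u=2 | in 11110 | out 11110 | prev 10110 | push {1}
  [4] u=3 | in 11110 | out 11110 | prev 00000 | push {2}
  [5] u=4 | in 11110 | out 10110 | prev 00000 | push {3}
  [6] u=0 | in 11110 | out 10100 | ==
  [7] u=1 | in 11110 | out 11110 | ==
  [8] u=2 | in 11110 | out 11110 | ==
  [9] u=3 | in 11110 | out 11110 | ==

Converged values:
  [0] 10100
  [1] 11110
  [2] 11110
  [3] 11110
  [4] 10110

yes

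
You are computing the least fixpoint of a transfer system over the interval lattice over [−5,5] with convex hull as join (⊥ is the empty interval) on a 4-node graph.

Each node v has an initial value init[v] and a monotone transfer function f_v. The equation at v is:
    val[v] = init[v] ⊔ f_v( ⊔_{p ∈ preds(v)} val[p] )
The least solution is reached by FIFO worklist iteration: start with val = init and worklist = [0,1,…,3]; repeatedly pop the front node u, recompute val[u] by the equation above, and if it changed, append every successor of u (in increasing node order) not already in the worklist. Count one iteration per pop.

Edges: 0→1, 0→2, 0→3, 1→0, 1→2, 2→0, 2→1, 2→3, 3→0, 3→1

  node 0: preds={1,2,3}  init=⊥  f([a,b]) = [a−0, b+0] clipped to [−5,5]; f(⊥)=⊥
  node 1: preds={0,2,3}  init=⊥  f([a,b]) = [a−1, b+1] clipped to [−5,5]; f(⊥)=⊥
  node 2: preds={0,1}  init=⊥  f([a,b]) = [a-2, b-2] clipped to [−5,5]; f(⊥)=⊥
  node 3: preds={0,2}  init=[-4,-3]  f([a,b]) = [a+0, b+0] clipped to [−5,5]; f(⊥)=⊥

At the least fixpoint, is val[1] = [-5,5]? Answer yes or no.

yes

Trace (38 dequeues):
  [1] u=0 | in [-4,-3] | out [-4,-3] | prev ⊥ | push {}
  [2] u=1 | in [-4,-3] | out [-5,-2] | prev ⊥ | push {0}
  [3] u=2 | in [-5,-2] | out [-5,-4] | prev ⊥ | push {1}
  [4] u=3 | in [-5,-3] | out [-5,-3] | prev [-4,-3] | push {}
  [5] u=0 | in [-5,-2] | out [-5,-2] | prev [-4,-3] | push {2,3}
  [6] u=1 | in [-5,-2] | out [-5,-1] | prev [-5,-2] | push {0}
  [7] u=2 | in [-5,-1] | out [-5,-3] | prev [-5,-4] | push {1}
  [8] u=3 | in [-5,-2] | out [-5,-2] | prev [-5,-3] | push {}
  [9] u=0 | in [-5,-1] | out [-5,-1] | prev [-5,-2] | push {2,3}
  [10] u=1 | in [-5,-1] | out [-5,0] | prev [-5,-1] | push {0}
  [11] u=2 | in [-5,0] | out [-5,-2] | prev [-5,-3] | push {1}
  [12] u=3 | in [-5,-1] | out [-5,-1] | prev [-5,-2] | push {}
  [13] u=0 | in [-5,0] | out [-5,0] | prev [-5,-1] | push {2,3}
  [14] u=1 | in [-5,0] | out [-5,1] | prev [-5,0] | push {0}
  [15] u=2 | in [-5,1] | out [-5,-1] | prev [-5,-2] | push {1}
  [16] u=3 | in [-5,0] | out [-5,0] | prev [-5,-1] | push {}
  [17] u=0 | in [-5,1] | out [-5,1] | prev [-5,0] | push {2,3}
  [18] u=1 | in [-5,1] | out [-5,2] | prev [-5,1] | push {0}
  [19] u=2 | in [-5,2] | out [-5,0] | prev [-5,-1] | push {1}
  [20] u=3 | in [-5,1] | out [-5,1] | prev [-5,0] | push {}
  [21] u=0 | in [-5,2] | out [-5,2] | prev [-5,1] | push {2,3}
  [22] u=1 | in [-5,2] | out [-5,3] | prev [-5,2] | push {0}
  [23] u=2 | in [-5,3] | out [-5,1] | prev [-5,0] | push {1}
  [24] u=3 | in [-5,2] | out [-5,2] | prev [-5,1] | push {}
  [25] u=0 | in [-5,3] | out [-5,3] | prev [-5,2] | push {2,3}
  [26] u=1 | in [-5,3] | out [-5,4] | prev [-5,3] | push {0}
  [27] u=2 | in [-5,4] | out [-5,2] | prev [-5,1] | push {1}
  [28] u=3 | in [-5,3] | out [-5,3] | prev [-5,2] | push {}
  [29] u=0 | in [-5,4] | out [-5,4] | prev [-5,3] | push {2,3}
  [30] u=1 | in [-5,4] | out [-5,5] | prev [-5,4] | push {0}
  [31] u=2 | in [-5,5] | out [-5,3] | prev [-5,2] | push {1}
  [32] u=3 | in [-5,4] | out [-5,4] | prev [-5,3] | push {}
  [33] u=0 | in [-5,5] | out [-5,5] | prev [-5,4] | push {2,3}
  [34] u=1 | in [-5,5] | out [-5,5] | ==
  [35] u=2 | in [-5,5] | out [-5,3] | ==
  [36] u=3 | in [-5,5] | out [-5,5] | prev [-5,4] | push {0,1}
  [37] u=0 | in [-5,5] | out [-5,5] | ==
  [38] u=1 | in [-5,5] | out [-5,5] | ==

Converged values:
  [0] [-5,5]
  [1] [-5,5]
  [2] [-5,3]
  [3] [-5,5]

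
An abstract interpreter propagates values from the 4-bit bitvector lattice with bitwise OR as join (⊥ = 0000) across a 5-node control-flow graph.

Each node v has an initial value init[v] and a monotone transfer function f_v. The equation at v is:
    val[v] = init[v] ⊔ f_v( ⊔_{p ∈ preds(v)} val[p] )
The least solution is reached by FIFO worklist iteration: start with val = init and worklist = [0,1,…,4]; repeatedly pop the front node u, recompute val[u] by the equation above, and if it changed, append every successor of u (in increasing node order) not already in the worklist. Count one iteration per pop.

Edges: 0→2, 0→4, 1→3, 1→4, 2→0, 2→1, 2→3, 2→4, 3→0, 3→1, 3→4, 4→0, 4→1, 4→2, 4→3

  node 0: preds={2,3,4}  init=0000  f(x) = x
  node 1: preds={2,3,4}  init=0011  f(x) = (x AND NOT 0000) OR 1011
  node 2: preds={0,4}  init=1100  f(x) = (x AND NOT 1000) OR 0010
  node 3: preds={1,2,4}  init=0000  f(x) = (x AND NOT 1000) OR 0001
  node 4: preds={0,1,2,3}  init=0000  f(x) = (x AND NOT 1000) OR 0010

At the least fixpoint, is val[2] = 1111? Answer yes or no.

Trace (12 dequeues):
  [1] u=0 | in 1100 | out 1100 | prev 0000 | push {}
  [2] u=1 | in 1100 | out 1111 | prev 0011 | push {}
  [3] u=2 | in 1100 | out 1110 | prev 1100 | push {0,1}
  [4] u=3 | in 1111 | out 0111 | prev 0000 | push {}
  [5] u=4 | in 1111 | out 0111 | prev 0000 | push {2,3}
  [6] u=0 | in 1111 | out 1111 | prev 1100 | push {4}
  [7] u=1 | in 1111 | out 1111 | ==
  [8] u=2 | in 1111 | out 1111 | prev 1110 | push {0,1}
  [9] u=3 | in 1111 | out 0111 | ==
  [10] u=4 | in 1111 | out 0111 | ==
  [11] u=0 | in 1111 | out 1111 | ==
  [12] u=1 | in 1111 | out 1111 | ==

Converged values:
  [0] 1111
  [1] 1111
  [2] 1111
  [3] 0111
  [4] 0111

yes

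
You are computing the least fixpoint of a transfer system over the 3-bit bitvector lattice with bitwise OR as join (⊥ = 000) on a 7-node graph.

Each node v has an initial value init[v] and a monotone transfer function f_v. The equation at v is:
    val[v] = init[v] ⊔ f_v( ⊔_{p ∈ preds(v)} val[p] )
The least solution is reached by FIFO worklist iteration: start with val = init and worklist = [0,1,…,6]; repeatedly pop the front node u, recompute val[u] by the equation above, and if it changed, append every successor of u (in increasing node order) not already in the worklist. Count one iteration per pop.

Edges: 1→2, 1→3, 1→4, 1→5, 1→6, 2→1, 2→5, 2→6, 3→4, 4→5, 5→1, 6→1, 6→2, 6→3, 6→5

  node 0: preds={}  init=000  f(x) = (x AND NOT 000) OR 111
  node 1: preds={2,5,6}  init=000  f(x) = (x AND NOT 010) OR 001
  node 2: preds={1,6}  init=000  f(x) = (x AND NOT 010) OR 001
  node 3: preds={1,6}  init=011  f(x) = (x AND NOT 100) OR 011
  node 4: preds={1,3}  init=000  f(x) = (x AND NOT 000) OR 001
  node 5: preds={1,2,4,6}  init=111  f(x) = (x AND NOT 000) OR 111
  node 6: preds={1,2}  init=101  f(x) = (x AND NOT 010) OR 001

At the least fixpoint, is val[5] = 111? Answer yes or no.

Worklist (8 pops):
  #1 pop 0: in=000 → 111 (was 000); enqueue []
  #2 pop 1: in=111 → 101 (was 000); enqueue []
  #3 pop 2: in=101 → 101 (was 000); enqueue [1]
  #4 pop 3: in=101 → 011 (no change)
  #5 pop 4: in=111 → 111 (was 000); enqueue []
  #6 pop 5: in=111 → 111 (no change)
  #7 pop 6: in=101 → 101 (no change)
  #8 pop 1: in=111 → 101 (no change)

Fixpoint:
  val[0] = 111
  val[1] = 101
  val[2] = 101
  val[3] = 011
  val[4] = 111
  val[5] = 111
  val[6] = 101

yes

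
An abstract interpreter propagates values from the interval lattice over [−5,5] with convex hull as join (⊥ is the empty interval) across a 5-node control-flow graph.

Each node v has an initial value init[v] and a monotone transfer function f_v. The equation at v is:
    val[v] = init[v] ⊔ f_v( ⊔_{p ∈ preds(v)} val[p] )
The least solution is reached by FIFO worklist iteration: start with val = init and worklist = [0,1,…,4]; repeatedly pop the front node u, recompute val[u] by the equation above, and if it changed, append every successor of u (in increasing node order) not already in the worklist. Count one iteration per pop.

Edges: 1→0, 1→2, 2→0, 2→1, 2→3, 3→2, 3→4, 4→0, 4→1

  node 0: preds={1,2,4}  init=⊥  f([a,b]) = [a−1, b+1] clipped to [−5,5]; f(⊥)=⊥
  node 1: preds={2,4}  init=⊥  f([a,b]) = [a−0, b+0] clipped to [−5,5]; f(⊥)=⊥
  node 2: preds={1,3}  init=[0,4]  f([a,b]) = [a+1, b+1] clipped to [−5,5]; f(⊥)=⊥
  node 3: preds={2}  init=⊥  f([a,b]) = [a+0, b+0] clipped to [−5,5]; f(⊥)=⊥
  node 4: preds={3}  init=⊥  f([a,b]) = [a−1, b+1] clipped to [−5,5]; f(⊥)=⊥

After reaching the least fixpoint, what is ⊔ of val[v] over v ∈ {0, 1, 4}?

Iteration log — 9 steps:
  step 1. node 0  ⊔preds=[0,4]  new=[-1,5]  old=⊥  +wl: 
  step 2. node 1  ⊔preds=[0,4]  new=[0,4]  old=⊥  +wl: 0
  step 3. node 2  ⊔preds=[0,4]  new=[0,5]  old=[0,4]  +wl: 1
  step 4. node 3  ⊔preds=[0,5]  new=[0,5]  old=⊥  +wl: 2
  step 5. node 4  ⊔preds=[0,5]  new=[-1,5]  old=⊥  +wl: 
  step 6. node 0  ⊔preds=[-1,5]  new=[-2,5]  old=[-1,5]  +wl: 
  step 7. node 1  ⊔preds=[-1,5]  new=[-1,5]  old=[0,4]  +wl: 0
  step 8. node 2  ⊔preds=[-1,5]  new=[0,5]  stable
  step 9. node 0  ⊔preds=[-1,5]  new=[-2,5]  stable

Least fixpoint reached:
  node 0: [-2,5]
  node 1: [-1,5]
  node 2: [0,5]
  node 3: [0,5]
  node 4: [-1,5]

[-2,5]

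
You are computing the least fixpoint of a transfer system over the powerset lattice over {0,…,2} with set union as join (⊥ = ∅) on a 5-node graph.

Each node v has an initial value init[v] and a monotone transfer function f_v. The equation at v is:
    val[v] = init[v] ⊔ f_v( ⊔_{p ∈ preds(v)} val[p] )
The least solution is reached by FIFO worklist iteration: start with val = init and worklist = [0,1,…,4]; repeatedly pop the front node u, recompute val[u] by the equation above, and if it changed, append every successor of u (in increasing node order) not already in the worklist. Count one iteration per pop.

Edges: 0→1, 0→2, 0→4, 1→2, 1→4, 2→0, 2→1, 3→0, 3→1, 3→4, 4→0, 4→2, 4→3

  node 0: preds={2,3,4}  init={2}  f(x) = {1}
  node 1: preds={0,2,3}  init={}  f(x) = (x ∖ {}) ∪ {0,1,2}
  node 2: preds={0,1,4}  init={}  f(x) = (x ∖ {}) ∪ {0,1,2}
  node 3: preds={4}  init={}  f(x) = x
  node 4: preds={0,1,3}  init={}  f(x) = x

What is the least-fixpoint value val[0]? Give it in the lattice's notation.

Trace (12 dequeues):
  [1] u=0 | in {} | out {1,2} | prev {2} | push {}
  [2] u=1 | in {1,2} | out {0,1,2} | prev {} | push {}
  [3] u=2 | in {0,1,2} | out {0,1,2} | prev {} | push {0,1}
  [4] u=3 | in {} | out {} | ==
  [5] u=4 | in {0,1,2} | out {0,1,2} | prev {} | push {2,3}
  [6] u=0 | in {0,1,2} | out {1,2} | ==
  [7] u=1 | in {0,1,2} | out {0,1,2} | ==
  [8] u=2 | in {0,1,2} | out {0,1,2} | ==
  [9] u=3 | in {0,1,2} | out {0,1,2} | prev {} | push {0,1,4}
  [10] u=0 | in {0,1,2} | out {1,2} | ==
  [11] u=1 | in {0,1,2} | out {0,1,2} | ==
  [12] u=4 | in {0,1,2} | out {0,1,2} | ==

Converged values:
  [0] {1,2}
  [1] {0,1,2}
  [2] {0,1,2}
  [3] {0,1,2}
  [4] {0,1,2}

{1,2}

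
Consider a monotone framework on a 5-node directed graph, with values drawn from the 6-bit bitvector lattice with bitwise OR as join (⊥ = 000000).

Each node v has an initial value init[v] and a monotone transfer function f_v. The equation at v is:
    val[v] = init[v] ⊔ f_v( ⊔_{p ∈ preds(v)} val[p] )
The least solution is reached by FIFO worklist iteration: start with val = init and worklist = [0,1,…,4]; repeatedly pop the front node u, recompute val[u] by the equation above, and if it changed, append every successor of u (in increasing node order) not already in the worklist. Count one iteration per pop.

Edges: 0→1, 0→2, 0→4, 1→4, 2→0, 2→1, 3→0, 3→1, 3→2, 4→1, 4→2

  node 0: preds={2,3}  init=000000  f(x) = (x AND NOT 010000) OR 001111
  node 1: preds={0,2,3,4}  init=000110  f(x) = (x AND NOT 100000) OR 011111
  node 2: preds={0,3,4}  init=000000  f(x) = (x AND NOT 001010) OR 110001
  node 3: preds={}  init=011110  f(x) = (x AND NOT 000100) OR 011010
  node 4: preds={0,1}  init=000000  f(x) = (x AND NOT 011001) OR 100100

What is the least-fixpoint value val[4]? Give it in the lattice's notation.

Iteration log — 9 steps:
  step 1. node 0  ⊔preds=011110  new=001111  old=000000  +wl: 
  step 2. node 1  ⊔preds=011111  new=011111  old=000110  +wl: 
  step 3. node 2  ⊔preds=011111  new=110101  old=000000  +wl: 0,1
  step 4. node 3  ⊔preds=000000  new=011110  stable
  step 5. node 4  ⊔preds=011111  new=100110  old=000000  +wl: 2
  step 6. node 0  ⊔preds=111111  new=101111  old=001111  +wl: 4
  step 7. node 1  ⊔preds=111111  new=011111  stable
  step 8. node 2  ⊔preds=111111  new=110101  stable
  step 9. node 4  ⊔preds=111111  new=100110  stable

Least fixpoint reached:
  node 0: 101111
  node 1: 011111
  node 2: 110101
  node 3: 011110
  node 4: 100110

100110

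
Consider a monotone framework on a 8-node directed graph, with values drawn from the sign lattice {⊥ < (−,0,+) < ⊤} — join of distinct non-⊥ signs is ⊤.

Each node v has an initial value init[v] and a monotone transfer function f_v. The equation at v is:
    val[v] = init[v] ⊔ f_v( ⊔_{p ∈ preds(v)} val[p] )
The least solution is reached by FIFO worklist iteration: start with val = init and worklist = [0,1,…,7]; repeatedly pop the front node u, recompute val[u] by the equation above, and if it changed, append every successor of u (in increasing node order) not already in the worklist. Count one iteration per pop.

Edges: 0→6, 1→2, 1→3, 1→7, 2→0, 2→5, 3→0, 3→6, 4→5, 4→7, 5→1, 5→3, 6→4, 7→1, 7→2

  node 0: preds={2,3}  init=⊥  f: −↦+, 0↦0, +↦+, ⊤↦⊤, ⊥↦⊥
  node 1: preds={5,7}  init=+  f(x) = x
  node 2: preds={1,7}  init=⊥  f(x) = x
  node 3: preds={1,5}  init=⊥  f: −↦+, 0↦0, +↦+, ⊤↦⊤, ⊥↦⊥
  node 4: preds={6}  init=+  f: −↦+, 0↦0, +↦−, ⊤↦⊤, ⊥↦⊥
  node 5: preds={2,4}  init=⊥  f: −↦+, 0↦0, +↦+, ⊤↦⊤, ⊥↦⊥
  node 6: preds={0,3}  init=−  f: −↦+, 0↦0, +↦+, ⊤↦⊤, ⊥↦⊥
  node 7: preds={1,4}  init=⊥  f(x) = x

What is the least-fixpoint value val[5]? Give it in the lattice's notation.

Trace (23 dequeues):
  [1] u=0 | in ⊥ | out ⊥ | ==
  [2] u=1 | in ⊥ | out + | ==
  [3] u=2 | in + | out + | prev ⊥ | push {0}
  [4] u=3 | in + | out + | prev ⊥ | push {}
  [5] u=4 | in − | out + | ==
  [6] u=5 | in + | out + | prev ⊥ | push {1,3}
  [7] u=6 | in + | out ⊤ | prev − | push {4}
  [8] u=7 | in + | out + | prev ⊥ | push {2}
  [9] u=0 | in + | out + | prev ⊥ | push {6}
  [10] u=1 | in + | out + | ==
  [11] u=3 | in + | out + | ==
  [12] u=4 | in ⊤ | out ⊤ | prev + | push {5,7}
  [13] u=2 | in + | out + | ==
  [14] u=6 | in + | out ⊤ | ==
  [15] u=5 | in ⊤ | out ⊤ | prev + | push {1,3}
  [16] u=7 | in ⊤ | out ⊤ | prev + | push {2}
  [17] u=1 | in ⊤ | out ⊤ | prev + | push {7}
  [18] u=3 | in ⊤ | out ⊤ | prev + | push {0,6}
  [19] u=2 | in ⊤ | out ⊤ | prev + | push {5}
  [20] u=7 | in ⊤ | out ⊤ | ==
  [21] u=0 | in ⊤ | out ⊤ | prev + | push {}
  [22] u=6 | in ⊤ | out ⊤ | ==
  [23] u=5 | in ⊤ | out ⊤ | ==

Converged values:
  [0] ⊤
  [1] ⊤
  [2] ⊤
  [3] ⊤
  [4] ⊤
  [5] ⊤
  [6] ⊤
  [7] ⊤

⊤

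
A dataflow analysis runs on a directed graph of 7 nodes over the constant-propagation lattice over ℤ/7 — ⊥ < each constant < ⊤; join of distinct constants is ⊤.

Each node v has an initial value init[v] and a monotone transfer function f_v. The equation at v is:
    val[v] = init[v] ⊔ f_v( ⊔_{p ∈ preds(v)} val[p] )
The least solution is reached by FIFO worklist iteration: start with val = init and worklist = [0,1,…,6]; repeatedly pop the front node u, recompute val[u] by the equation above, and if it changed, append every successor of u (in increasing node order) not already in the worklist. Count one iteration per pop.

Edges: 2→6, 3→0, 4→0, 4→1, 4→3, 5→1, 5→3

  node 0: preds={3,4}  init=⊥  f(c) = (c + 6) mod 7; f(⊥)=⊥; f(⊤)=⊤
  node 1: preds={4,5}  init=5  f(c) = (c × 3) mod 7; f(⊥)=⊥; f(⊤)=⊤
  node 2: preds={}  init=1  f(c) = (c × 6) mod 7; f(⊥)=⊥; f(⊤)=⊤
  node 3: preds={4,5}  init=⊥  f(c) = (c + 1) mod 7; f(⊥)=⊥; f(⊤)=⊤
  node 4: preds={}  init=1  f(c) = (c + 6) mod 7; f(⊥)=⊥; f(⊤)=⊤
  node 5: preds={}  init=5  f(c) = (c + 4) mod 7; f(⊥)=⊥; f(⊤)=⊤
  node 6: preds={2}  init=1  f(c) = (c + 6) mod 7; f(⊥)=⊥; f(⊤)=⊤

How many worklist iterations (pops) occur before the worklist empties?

Trace (8 dequeues):
  [1] u=0 | in 1 | out 0 | prev ⊥ | push {}
  [2] u=1 | in ⊤ | out ⊤ | prev 5 | push {}
  [3] u=2 | in ⊥ | out 1 | ==
  [4] u=3 | in ⊤ | out ⊤ | prev ⊥ | push {0}
  [5] u=4 | in ⊥ | out 1 | ==
  [6] u=5 | in ⊥ | out 5 | ==
  [7] u=6 | in 1 | out ⊤ | prev 1 | push {}
  [8] u=0 | in ⊤ | out ⊤ | prev 0 | push {}

Converged values:
  [0] ⊤
  [1] ⊤
  [2] 1
  [3] ⊤
  [4] 1
  [5] 5
  [6] ⊤

8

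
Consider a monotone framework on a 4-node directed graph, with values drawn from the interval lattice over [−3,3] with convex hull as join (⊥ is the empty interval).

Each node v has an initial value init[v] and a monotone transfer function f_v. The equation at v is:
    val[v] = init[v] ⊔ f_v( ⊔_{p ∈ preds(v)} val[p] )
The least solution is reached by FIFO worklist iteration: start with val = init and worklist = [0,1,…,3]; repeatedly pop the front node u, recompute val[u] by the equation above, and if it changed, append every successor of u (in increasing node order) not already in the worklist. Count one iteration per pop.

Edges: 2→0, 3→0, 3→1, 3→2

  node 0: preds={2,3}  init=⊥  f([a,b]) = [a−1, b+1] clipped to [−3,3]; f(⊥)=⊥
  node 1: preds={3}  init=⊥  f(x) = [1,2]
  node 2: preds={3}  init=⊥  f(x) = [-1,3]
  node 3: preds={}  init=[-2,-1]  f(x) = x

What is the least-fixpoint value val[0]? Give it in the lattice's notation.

[-3,3]

Trace (5 dequeues):
  [1] u=0 | in [-2,-1] | out [-3,0] | prev ⊥ | push {}
  [2] u=1 | in [-2,-1] | out [1,2] | prev ⊥ | push {}
  [3] u=2 | in [-2,-1] | out [-1,3] | prev ⊥ | push {0}
  [4] u=3 | in ⊥ | out [-2,-1] | ==
  [5] u=0 | in [-2,3] | out [-3,3] | prev [-3,0] | push {}

Converged values:
  [0] [-3,3]
  [1] [1,2]
  [2] [-1,3]
  [3] [-2,-1]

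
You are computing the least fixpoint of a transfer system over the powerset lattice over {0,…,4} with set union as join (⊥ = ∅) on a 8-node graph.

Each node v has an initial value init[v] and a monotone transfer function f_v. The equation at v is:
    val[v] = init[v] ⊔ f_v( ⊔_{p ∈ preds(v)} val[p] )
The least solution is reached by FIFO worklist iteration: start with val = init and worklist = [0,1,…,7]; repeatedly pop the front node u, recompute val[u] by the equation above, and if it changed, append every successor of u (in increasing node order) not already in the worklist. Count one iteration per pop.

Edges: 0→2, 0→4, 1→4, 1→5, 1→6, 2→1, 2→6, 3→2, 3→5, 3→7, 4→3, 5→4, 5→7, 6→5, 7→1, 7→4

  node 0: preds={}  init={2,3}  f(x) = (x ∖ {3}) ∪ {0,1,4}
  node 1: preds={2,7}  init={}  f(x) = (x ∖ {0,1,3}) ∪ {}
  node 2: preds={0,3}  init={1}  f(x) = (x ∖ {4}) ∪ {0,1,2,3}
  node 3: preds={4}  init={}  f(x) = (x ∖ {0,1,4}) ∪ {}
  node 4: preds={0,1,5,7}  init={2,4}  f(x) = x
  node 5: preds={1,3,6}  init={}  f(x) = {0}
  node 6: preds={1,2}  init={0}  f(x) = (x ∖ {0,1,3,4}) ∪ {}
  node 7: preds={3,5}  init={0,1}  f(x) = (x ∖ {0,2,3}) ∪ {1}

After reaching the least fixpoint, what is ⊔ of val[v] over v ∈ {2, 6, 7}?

{0,1,2,3}

Worklist (16 pops):
  #1 pop 0: in={} → {0,1,2,3,4} (was {2,3}); enqueue []
  #2 pop 1: in={0,1} → {} (no change)
  #3 pop 2: in={0,1,2,3,4} → {0,1,2,3} (was {1}); enqueue [1]
  #4 pop 3: in={2,4} → {2} (was {}); enqueue [2]
  #5 pop 4: in={0,1,2,3,4} → {0,1,2,3,4} (was {2,4}); enqueue [3]
  #6 pop 5: in={0,2} → {0} (was {}); enqueue [4]
  #7 pop 6: in={0,1,2,3} → {0,2} (was {0}); enqueue [5]
  #8 pop 7: in={0,2} → {0,1} (no change)
  #9 pop 1: in={0,1,2,3} → {2} (was {}); enqueue [6]
  #10 pop 2: in={0,1,2,3,4} → {0,1,2,3} (no change)
  #11 pop 3: in={0,1,2,3,4} → {2,3} (was {2}); enqueue [2,7]
  #12 pop 4: in={0,1,2,3,4} → {0,1,2,3,4} (no change)
  #13 pop 5: in={0,2,3} → {0} (no change)
  #14 pop 6: in={0,1,2,3} → {0,2} (no change)
  #15 pop 2: in={0,1,2,3,4} → {0,1,2,3} (no change)
  #16 pop 7: in={0,2,3} → {0,1} (no change)

Fixpoint:
  val[0] = {0,1,2,3,4}
  val[1] = {2}
  val[2] = {0,1,2,3}
  val[3] = {2,3}
  val[4] = {0,1,2,3,4}
  val[5] = {0}
  val[6] = {0,2}
  val[7] = {0,1}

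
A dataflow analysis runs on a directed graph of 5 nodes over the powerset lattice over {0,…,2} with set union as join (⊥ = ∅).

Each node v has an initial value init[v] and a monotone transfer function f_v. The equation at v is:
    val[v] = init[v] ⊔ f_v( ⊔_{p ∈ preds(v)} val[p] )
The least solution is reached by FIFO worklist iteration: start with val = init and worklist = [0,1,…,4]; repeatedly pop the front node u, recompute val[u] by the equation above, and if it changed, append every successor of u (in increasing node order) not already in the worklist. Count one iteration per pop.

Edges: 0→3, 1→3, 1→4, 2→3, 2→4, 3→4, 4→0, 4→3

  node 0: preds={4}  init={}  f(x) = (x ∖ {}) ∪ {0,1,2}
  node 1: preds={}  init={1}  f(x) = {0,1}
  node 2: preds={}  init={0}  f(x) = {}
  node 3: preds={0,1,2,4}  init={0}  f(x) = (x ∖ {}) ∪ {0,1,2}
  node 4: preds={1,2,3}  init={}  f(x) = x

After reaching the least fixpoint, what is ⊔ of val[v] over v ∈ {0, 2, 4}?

{0,1,2}

Trace (7 dequeues):
  [1] u=0 | in {} | out {0,1,2} | prev {} | push {}
  [2] u=1 | in {} | out {0,1} | prev {1} | push {}
  [3] u=2 | in {} | out {0} | ==
  [4] u=3 | in {0,1,2} | out {0,1,2} | prev {0} | push {}
  [5] u=4 | in {0,1,2} | out {0,1,2} | prev {} | push {0,3}
  [6] u=0 | in {0,1,2} | out {0,1,2} | ==
  [7] u=3 | in {0,1,2} | out {0,1,2} | ==

Converged values:
  [0] {0,1,2}
  [1] {0,1}
  [2] {0}
  [3] {0,1,2}
  [4] {0,1,2}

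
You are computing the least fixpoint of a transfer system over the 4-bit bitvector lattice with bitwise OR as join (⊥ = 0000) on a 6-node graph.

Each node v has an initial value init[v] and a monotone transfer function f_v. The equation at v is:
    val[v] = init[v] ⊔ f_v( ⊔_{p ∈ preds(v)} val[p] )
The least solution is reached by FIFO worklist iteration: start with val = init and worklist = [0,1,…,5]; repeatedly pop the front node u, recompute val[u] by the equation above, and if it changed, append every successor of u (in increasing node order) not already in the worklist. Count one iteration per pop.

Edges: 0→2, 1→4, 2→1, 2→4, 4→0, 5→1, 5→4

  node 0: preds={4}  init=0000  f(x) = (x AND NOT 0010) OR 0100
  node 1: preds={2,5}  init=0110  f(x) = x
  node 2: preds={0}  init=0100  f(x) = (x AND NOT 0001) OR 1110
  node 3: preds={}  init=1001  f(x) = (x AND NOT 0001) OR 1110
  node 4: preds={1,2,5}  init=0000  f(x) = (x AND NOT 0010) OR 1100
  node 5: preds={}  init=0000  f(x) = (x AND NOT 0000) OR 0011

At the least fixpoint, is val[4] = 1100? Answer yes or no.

Trace (12 dequeues):
  [1] u=0 | in 0000 | out 0100 | prev 0000 | push {}
  [2] u=1 | in 0100 | out 0110 | ==
  [3] u=2 | in 0100 | out 1110 | prev 0100 | push {1}
  [4] u=3 | in 0000 | out 1111 | prev 1001 | push {}
  [5] u=4 | in 1110 | out 1100 | prev 0000 | push {0}
  [6] u=5 | in 0000 | out 0011 | prev 0000 | push {4}
  [7] u=1 | in 1111 | out 1111 | prev 0110 | push {}
  [8] u=0 | in 1100 | out 1100 | prev 0100 | push {2}
  [9] u=4 | in 1111 | out 1101 | prev 1100 | push {0}
  [10] u=2 | in 1100 | out 1110 | ==
  [11] u=0 | in 1101 | out 1101 | prev 1100 | push {2}
  [12] u=2 | in 1101 | out 1110 | ==

Converged values:
  [0] 1101
  [1] 1111
  [2] 1110
  [3] 1111
  [4] 1101
  [5] 0011

no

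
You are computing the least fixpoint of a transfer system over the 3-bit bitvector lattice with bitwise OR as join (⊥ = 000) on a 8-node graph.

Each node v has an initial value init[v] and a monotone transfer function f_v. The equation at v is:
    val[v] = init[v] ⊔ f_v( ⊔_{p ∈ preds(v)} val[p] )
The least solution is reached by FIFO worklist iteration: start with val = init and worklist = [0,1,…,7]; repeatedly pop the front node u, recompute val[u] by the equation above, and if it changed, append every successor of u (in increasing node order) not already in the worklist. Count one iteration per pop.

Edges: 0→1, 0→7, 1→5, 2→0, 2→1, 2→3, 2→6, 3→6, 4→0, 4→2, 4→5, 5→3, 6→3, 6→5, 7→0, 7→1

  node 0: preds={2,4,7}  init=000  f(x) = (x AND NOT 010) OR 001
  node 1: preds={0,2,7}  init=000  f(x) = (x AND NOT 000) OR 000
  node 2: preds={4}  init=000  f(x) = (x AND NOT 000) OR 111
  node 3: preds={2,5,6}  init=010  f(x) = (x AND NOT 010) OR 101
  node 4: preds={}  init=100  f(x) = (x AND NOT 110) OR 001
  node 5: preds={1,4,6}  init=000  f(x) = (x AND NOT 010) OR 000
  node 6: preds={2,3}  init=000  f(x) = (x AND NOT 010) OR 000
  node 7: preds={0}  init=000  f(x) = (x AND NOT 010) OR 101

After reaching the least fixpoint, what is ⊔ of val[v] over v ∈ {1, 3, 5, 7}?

Trace (13 dequeues):
  [1] u=0 | in 100 | out 101 | prev 000 | push {}
  [2] u=1 | in 101 | out 101 | prev 000 | push {}
  [3] u=2 | in 100 | out 111 | prev 000 | push {0,1}
  [4] u=3 | in 111 | out 111 | prev 010 | push {}
  [5] u=4 | in 000 | out 101 | prev 100 | push {2}
  [6] u=5 | in 101 | out 101 | prev 000 | push {3}
  [7] u=6 | in 111 | out 101 | prev 000 | push {5}
  [8] u=7 | in 101 | out 101 | prev 000 | push {}
  [9] u=0 | in 111 | out 101 | ==
  [10] u=1 | in 111 | out 111 | prev 101 | push {}
  [11] u=2 | in 101 | out 111 | ==
  [12] u=3 | in 111 | out 111 | ==
  [13] u=5 | in 111 | out 101 | ==

Converged values:
  [0] 101
  [1] 111
  [2] 111
  [3] 111
  [4] 101
  [5] 101
  [6] 101
  [7] 101

111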